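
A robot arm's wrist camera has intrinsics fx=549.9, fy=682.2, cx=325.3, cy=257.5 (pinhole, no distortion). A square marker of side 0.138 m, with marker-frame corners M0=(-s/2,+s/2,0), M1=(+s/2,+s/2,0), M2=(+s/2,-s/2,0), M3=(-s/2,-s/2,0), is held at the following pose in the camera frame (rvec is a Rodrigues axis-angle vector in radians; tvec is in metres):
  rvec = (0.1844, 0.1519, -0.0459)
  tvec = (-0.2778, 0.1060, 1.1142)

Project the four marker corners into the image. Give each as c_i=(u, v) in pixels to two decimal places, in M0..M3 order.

c0=(160.01, 363.04) c1=(224.00, 362.40) c2=(217.57, 280.05) c3=(152.28, 282.28)

Intrinsics K: fx=549.9, fy=682.2, cx=325.3, cy=257.5
Marker side s = 0.138 m; corners in marker frame (Z=0):
  M0 = (-0.0690, +0.0690, 0)
  M1 = (+0.0690, +0.0690, 0)
  M2 = (+0.0690, -0.0690, 0)
  M3 = (-0.0690, -0.0690, 0)
rvec = (0.1844, 0.1519, -0.0459), |rvec| = θ = 0.24328 rad = 13.939°
Rodrigues: sinθ=0.24088, 1−cosθ=0.02945; R = I + sinθ·[k]× + (1−cosθ)·[k]×²:
    [+0.98747 +0.05938 +0.14619]
    [-0.03151 +0.98203 -0.18606]
    [-0.15462 +0.17912 +0.97160]
t = (-0.2778, 0.1060, 1.1142) m
M0: Pc = R·M0+t = (-0.34184, +0.17593, +1.13723); u = 549.9·(-0.34184)/1.13723 + 325.3 = 160.0062, v = 682.2·(+0.17593)/1.13723 + 257.5 = 363.0397
M1: Pc = R·M1+t = (-0.20557, +0.17159, +1.11589); u = 549.9·(-0.20557)/1.11589 + 325.3 = 223.9986, v = 682.2·(+0.17159)/1.11589 + 257.5 = 362.3991
M2: Pc = R·M2+t = (-0.21376, +0.03607, +1.09117); u = 549.9·(-0.21376)/1.09117 + 325.3 = 217.5739, v = 682.2·(+0.03607)/1.09117 + 257.5 = 280.0480
M3: Pc = R·M3+t = (-0.35003, +0.04041, +1.11251); u = 549.9·(-0.35003)/1.11251 + 325.3 = 152.2829, v = 682.2·(+0.04041)/1.11251 + 257.5 = 282.2822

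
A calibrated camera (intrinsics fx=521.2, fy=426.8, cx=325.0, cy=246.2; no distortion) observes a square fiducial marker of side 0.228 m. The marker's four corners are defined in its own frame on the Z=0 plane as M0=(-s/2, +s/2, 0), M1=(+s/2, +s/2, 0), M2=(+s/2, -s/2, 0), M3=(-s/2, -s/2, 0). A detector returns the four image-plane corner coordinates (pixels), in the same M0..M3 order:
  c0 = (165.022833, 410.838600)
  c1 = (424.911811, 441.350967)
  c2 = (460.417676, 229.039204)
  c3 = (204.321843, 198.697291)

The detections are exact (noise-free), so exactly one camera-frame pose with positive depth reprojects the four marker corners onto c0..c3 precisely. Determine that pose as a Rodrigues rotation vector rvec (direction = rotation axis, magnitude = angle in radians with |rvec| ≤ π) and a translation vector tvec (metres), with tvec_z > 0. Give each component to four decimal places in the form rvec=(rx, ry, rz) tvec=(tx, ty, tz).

Intrinsics K: fx=521.2, fy=426.8, cx=325.0, cy=246.2
Marker side s = 0.228 m; corners in marker frame (Z=0):
  M0 = (-0.1140, +0.1140, 0)
  M1 = (+0.1140, +0.1140, 0)
  M2 = (+0.1140, -0.1140, 0)
  M3 = (-0.1140, -0.1140, 0)
Detected image corners:
  c0 = (165.022833, 410.838600) px
  c1 = (424.911811, 441.350967) px
  c2 = (460.417676, 229.039204) px
  c3 = (204.321843, 198.697291) px
Planar DLT: solve 8×8 A·h = b for H (H[2,2]=1):
  H  [+1133.24370 -184.01240 +313.88673]
  H  [+135.24349 +910.44448 +319.22100]
  H  [+0.00561 -0.06367 +1.00000]
B = K⁻¹H; ‖b₁‖=2.193350, ‖b₂‖=2.193350; λ = 2/(‖b₁‖+‖b₂‖) = 0.455924, sign → tz>0 ⇒ λ=+0.455924
r₁ = λ·B[:,0] = (+0.98972,+0.14300,+0.00256); r₂ = λ·B[:,1] = (-0.14286,+0.98932,-0.02903)
r₃ = r₁×r₂ = (-0.00668,+0.02837,+0.99958); SVD([r₁ r₂ r₃]) → R = UVᵀ:
  R  [+0.98972 -0.14286 -0.00668]
  R  [+0.14300 +0.98932 +0.02837]
  R  [+0.00256 -0.02903 +0.99958]
t = (-0.00972, +0.07800, +0.45592) m
tr R = 2.978611; θ = arccos((tr R − 1)/2) = 0.146379 rad = 8.387°
axis k = ((R−Rᵀ)₃₂, (R−Rᵀ)₁₃, (R−Rᵀ)₂₁) / (2 sinθ) = (-0.196753, -0.031660, +0.979942)
rvec = θ·k = (-0.028801, -0.004634, +0.143443)

rvec=(-0.0288, -0.0046, 0.1434) tvec=(-0.0097, 0.0780, 0.4559)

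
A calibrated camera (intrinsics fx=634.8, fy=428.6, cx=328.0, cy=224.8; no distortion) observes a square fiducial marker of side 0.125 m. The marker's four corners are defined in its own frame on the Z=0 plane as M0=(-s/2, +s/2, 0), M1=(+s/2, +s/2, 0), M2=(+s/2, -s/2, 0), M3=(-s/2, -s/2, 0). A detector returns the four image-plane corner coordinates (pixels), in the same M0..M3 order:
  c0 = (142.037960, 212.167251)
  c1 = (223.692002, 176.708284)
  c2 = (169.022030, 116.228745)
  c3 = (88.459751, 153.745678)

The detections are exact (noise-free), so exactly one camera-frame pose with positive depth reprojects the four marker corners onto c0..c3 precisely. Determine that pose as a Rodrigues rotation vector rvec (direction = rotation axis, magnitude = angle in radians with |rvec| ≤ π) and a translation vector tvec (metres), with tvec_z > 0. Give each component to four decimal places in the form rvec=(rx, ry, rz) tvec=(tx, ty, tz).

rvec=(0.0930, 0.1738, -0.5387) tvec=(-0.2111, -0.1081, 0.7757)

Intrinsics K: fx=634.8, fy=428.6, cx=328.0, cy=224.8
Marker side s = 0.125 m; corners in marker frame (Z=0):
  M0 = (-0.0625, +0.0625, 0)
  M1 = (+0.0625, +0.0625, 0)
  M2 = (+0.0625, -0.0625, 0)
  M3 = (-0.0625, -0.0625, 0)
Detected image corners:
  c0 = (142.037960, 212.167251) px
  c1 = (223.692002, 176.708284) px
  c2 = (169.022030, 116.228745) px
  c3 = (88.459751, 153.745678) px
Planar DLT: solve 8×8 A·h = b for H (H[2,2]=1):
  H  [+610.96487 +441.44991 +155.27865]
  H  [-331.95897 +484.49027 +165.09161]
  H  [-0.24335 +0.05471 +1.00000]
B = K⁻¹H; ‖b₁‖=1.289124, ‖b₂‖=1.289124; λ = 2/(‖b₁‖+‖b₂‖) = 0.775721, sign → tz>0 ⇒ λ=+0.775721
r₁ = λ·B[:,0] = (+0.84413,-0.50180,-0.18878); r₂ = λ·B[:,1] = (+0.51752,+0.85462,+0.04244)
r₃ = r₁×r₂ = (+0.14004,-0.13352,+0.98110); SVD([r₁ r₂ r₃]) → R = UVᵀ:
  R  [+0.84413 +0.51752 +0.14004]
  R  [-0.50180 +0.85462 -0.13352]
  R  [-0.18878 +0.04244 +0.98110]
t = (-0.21106, -0.10807, +0.77572) m
tr R = 2.679855; θ = arccos((tr R − 1)/2) = 0.573647 rad = 32.868°
axis k = ((R−Rᵀ)₃₂, (R−Rᵀ)₁₃, (R−Rᵀ)₂₁) / (2 sinθ) = (+0.162112, +0.302940, -0.939120)
rvec = θ·k = (+0.092995, +0.173781, -0.538724)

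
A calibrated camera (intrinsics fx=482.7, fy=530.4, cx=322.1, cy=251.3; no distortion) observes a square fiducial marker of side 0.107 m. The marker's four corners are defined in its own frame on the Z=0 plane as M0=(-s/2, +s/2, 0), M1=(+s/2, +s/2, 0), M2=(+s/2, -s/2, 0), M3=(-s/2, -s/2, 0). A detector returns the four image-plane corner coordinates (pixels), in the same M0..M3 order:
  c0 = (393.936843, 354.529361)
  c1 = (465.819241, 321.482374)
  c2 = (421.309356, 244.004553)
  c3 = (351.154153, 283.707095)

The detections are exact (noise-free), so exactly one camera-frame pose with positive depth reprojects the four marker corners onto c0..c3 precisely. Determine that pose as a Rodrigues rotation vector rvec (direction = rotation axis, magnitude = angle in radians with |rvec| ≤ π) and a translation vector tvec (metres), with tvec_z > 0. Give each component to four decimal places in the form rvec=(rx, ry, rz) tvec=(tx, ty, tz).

Intrinsics K: fx=482.7, fy=530.4, cx=322.1, cy=251.3
Marker side s = 0.107 m; corners in marker frame (Z=0):
  M0 = (-0.0535, +0.0535, 0)
  M1 = (+0.0535, +0.0535, 0)
  M2 = (+0.0535, -0.0535, 0)
  M3 = (-0.0535, -0.0535, 0)
Detected image corners:
  c0 = (393.936843, 354.529361) px
  c1 = (465.819241, 321.482374) px
  c2 = (421.309356, 244.004553) px
  c3 = (351.154153, 283.707095) px
Planar DLT: solve 8×8 A·h = b for H (H[2,2]=1):
  H  [+365.85606 +497.96877 +406.92626]
  H  [-559.32594 +758.42538 +302.08066]
  H  [-0.73021 +0.22148 +1.00000]
B = K⁻¹H; ‖b₁‖=1.608041, ‖b₂‖=1.608041; λ = 2/(‖b₁‖+‖b₂‖) = 0.621875, sign → tz>0 ⇒ λ=+0.621875
r₁ = λ·B[:,0] = (+0.77436,-0.44064,-0.45410); r₂ = λ·B[:,1] = (+0.54964,+0.82397,+0.13773)
r₃ = r₁×r₂ = (+0.31348,-0.35624,+0.88024); SVD([r₁ r₂ r₃]) → R = UVᵀ:
  R  [+0.77436 +0.54964 +0.31348]
  R  [-0.44064 +0.82397 -0.35624]
  R  [-0.45410 +0.13773 +0.88024]
t = (+0.10928, +0.05954, +0.62187) m
tr R = 2.478568; θ = arccos((tr R − 1)/2) = 0.738790 rad = 42.330°
axis k = ((R−Rᵀ)₃₂, (R−Rᵀ)₁₃, (R−Rᵀ)₂₁) / (2 sinθ) = (+0.366781, +0.569931, -0.735290)
rvec = θ·k = (+0.270974, +0.421059, -0.543225)

rvec=(0.2710, 0.4211, -0.5432) tvec=(0.1093, 0.0595, 0.6219)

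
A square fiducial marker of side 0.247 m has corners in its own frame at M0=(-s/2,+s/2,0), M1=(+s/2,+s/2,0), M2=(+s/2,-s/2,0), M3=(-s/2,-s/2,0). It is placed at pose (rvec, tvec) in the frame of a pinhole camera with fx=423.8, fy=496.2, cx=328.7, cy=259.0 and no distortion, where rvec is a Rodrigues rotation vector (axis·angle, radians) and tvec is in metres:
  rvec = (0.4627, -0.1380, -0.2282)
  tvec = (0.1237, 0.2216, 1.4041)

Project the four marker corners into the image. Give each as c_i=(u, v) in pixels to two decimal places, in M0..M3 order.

Intrinsics K: fx=423.8, fy=496.2, cx=328.7, cy=259.0
Marker side s = 0.247 m; corners in marker frame (Z=0):
  M0 = (-0.1235, +0.1235, 0)
  M1 = (+0.1235, +0.1235, 0)
  M2 = (+0.1235, -0.1235, 0)
  M3 = (-0.1235, -0.1235, 0)
rvec = (0.4627, -0.1380, -0.2282), |rvec| = θ = 0.53405 rad = 30.599°
Rodrigues: sinθ=0.50902, 1−cosθ=0.13925; R = I + sinθ·[k]× + (1−cosθ)·[k]×²:
    [+0.96528 +0.18633 -0.18308]
    [-0.24868 +0.87005 -0.42564]
    [+0.07998 +0.45639 +0.88618]
t = (0.1237, 0.2216, 1.4041) m
M0: Pc = R·M0+t = (+0.02750, +0.35976, +1.45059); u = 423.8·(+0.02750)/1.45059 + 328.7 = 336.7344, v = 496.2·(+0.35976)/1.45059 + 259.0 = 382.0637
M1: Pc = R·M1+t = (+0.26592, +0.29834, +1.47034); u = 423.8·(+0.26592)/1.47034 + 328.7 = 405.3478, v = 496.2·(+0.29834)/1.47034 + 259.0 = 359.6812
M2: Pc = R·M2+t = (+0.21990, +0.08344, +1.35761); u = 423.8·(+0.21990)/1.35761 + 328.7 = 397.3451, v = 496.2·(+0.08344)/1.35761 + 259.0 = 289.4957
M3: Pc = R·M3+t = (-0.01852, +0.14486, +1.33786); u = 423.8·(-0.01852)/1.33786 + 328.7 = 322.8321, v = 496.2·(+0.14486)/1.33786 + 259.0 = 312.7277

c0=(336.73, 382.06) c1=(405.35, 359.68) c2=(397.35, 289.50) c3=(322.83, 312.73)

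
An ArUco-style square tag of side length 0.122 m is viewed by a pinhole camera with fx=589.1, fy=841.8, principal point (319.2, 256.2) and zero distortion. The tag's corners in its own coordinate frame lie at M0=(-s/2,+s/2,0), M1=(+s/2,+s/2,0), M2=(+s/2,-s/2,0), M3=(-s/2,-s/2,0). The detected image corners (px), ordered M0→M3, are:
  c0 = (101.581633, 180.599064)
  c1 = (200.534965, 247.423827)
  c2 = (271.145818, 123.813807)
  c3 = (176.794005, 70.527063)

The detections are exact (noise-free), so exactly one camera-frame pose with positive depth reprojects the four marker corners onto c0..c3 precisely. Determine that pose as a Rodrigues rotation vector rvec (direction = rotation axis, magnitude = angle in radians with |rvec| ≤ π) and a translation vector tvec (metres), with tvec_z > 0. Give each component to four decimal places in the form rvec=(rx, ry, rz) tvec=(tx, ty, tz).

Intrinsics K: fx=589.1, fy=841.8, cx=319.2, cy=256.2
Marker side s = 0.122 m; corners in marker frame (Z=0):
  M0 = (-0.0610, +0.0610, 0)
  M1 = (+0.0610, +0.0610, 0)
  M2 = (+0.0610, -0.0610, 0)
  M3 = (-0.0610, -0.0610, 0)
Detected image corners:
  c0 = (101.581633, 180.599064) px
  c1 = (200.534965, 247.423827) px
  c2 = (271.145818, 123.813807) px
  c3 = (176.794005, 70.527063) px
Planar DLT: solve 8×8 A·h = b for H (H[2,2]=1):
  H  [+690.09037 -747.79403 +187.69614]
  H  [+405.56800 +831.80704 +151.76022]
  H  [-0.53983 -0.79747 +1.00000]
B = K⁻¹H; ‖b₁‖=1.688774, ‖b₂‖=1.688774; λ = 2/(‖b₁‖+‖b₂‖) = 0.592146, sign → tz>0 ⇒ λ=+0.592146
r₁ = λ·B[:,0] = (+0.86686,+0.38258,-0.31966); r₂ = λ·B[:,1] = (-0.49579,+0.72883,-0.47222)
r₃ = r₁×r₂ = (+0.05232,+0.56783,+0.82148); SVD([r₁ r₂ r₃]) → R = UVᵀ:
  R  [+0.86686 -0.49579 +0.05232]
  R  [+0.38258 +0.72883 +0.56783]
  R  [-0.31966 -0.47222 +0.82148]
t = (-0.13218, -0.07347, +0.59215) m
tr R = 2.417178; θ = arccos((tr R − 1)/2) = 0.783300 rad = 44.880°
axis k = ((R−Rᵀ)₃₂, (R−Rᵀ)₁₃, (R−Rᵀ)₂₁) / (2 sinθ) = (-0.736976, +0.263583, +0.622407)
rvec = θ·k = (-0.577273, +0.206465, +0.487531)

rvec=(-0.5773, 0.2065, 0.4875) tvec=(-0.1322, -0.0735, 0.5921)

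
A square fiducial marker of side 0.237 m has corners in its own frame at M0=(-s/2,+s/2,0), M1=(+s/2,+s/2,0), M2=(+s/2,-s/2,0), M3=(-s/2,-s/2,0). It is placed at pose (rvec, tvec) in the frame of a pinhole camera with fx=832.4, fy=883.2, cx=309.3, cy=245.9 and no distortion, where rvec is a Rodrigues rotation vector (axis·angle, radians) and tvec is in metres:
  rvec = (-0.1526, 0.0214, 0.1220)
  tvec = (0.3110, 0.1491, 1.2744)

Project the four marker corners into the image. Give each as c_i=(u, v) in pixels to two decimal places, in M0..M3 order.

c0=(427.43, 421.93) c1=(584.36, 442.93) c2=(595.56, 278.13) c3=(442.89, 258.63)

Intrinsics K: fx=832.4, fy=883.2, cx=309.3, cy=245.9
Marker side s = 0.237 m; corners in marker frame (Z=0):
  M0 = (-0.1185, +0.1185, 0)
  M1 = (+0.1185, +0.1185, 0)
  M2 = (+0.1185, -0.1185, 0)
  M3 = (-0.1185, -0.1185, 0)
rvec = (-0.1526, 0.0214, 0.1220), |rvec| = θ = 0.19654 rad = 11.261°
Rodrigues: sinθ=0.19528, 1−cosθ=0.01925; R = I + sinθ·[k]× + (1−cosθ)·[k]×²:
    [+0.99235 -0.12284 +0.01198]
    [+0.11959 +0.98098 +0.15292]
    [-0.03054 -0.15032 +0.98817]
t = (0.3110, 0.1491, 1.2744) m
M0: Pc = R·M0+t = (+0.17885, +0.25117, +1.26021); u = 832.4·(+0.17885)/1.26021 + 309.3 = 427.4346, v = 883.2·(+0.25117)/1.26021 + 245.9 = 421.9325
M1: Pc = R·M1+t = (+0.41404, +0.27952, +1.25297); u = 832.4·(+0.41404)/1.25297 + 309.3 = 584.3623, v = 883.2·(+0.27952)/1.25297 + 245.9 = 442.9276
M2: Pc = R·M2+t = (+0.44315, +0.04703, +1.28859); u = 832.4·(+0.44315)/1.28859 + 309.3 = 595.5647, v = 883.2·(+0.04703)/1.28859 + 245.9 = 278.1313
M3: Pc = R·M3+t = (+0.20796, +0.01868, +1.29583); u = 832.4·(+0.20796)/1.29583 + 309.3 = 442.8887, v = 883.2·(+0.01868)/1.29583 + 245.9 = 258.6338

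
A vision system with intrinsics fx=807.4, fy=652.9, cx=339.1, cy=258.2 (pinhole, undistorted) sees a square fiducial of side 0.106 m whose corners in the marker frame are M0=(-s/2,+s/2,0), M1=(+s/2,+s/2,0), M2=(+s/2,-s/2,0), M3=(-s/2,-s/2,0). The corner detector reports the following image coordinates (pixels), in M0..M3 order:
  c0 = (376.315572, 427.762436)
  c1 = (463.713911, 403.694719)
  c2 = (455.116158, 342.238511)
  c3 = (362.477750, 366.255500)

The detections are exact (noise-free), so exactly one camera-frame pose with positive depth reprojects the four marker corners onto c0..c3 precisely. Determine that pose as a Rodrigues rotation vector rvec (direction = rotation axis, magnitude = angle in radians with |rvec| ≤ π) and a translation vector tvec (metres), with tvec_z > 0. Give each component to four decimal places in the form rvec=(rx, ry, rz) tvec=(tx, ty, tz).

rvec=(0.4577, -0.2509, -0.2262) tvec=(0.0830, 0.1723, 0.8821)

Intrinsics K: fx=807.4, fy=652.9, cx=339.1, cy=258.2
Marker side s = 0.106 m; corners in marker frame (Z=0):
  M0 = (-0.0530, +0.0530, 0)
  M1 = (+0.0530, +0.0530, 0)
  M2 = (+0.0530, -0.0530, 0)
  M3 = (-0.0530, -0.0530, 0)
Detected image corners:
  c0 = (376.315572, 427.762436) px
  c1 = (463.713911, 403.694719) px
  c2 = (455.116158, 342.238511) px
  c3 = (362.477750, 366.255500) px
Planar DLT: solve 8×8 A·h = b for H (H[2,2]=1):
  H  [+936.47913 +322.16785 +415.06742]
  H  [-145.12962 +781.25242 +385.70424]
  H  [+0.21219 +0.52272 +1.00000]
B = K⁻¹H; ‖b₁‖=1.133707, ‖b₂‖=1.133707; λ = 2/(‖b₁‖+‖b₂‖) = 0.882062, sign → tz>0 ⇒ λ=+0.882062
r₁ = λ·B[:,0] = (+0.94447,-0.27009,+0.18717); r₂ = λ·B[:,1] = (+0.15831,+0.87313,+0.46107)
r₃ = r₁×r₂ = (-0.28795,-0.40584,+0.86740); SVD([r₁ r₂ r₃]) → R = UVᵀ:
  R  [+0.94447 +0.15831 -0.28795]
  R  [-0.27009 +0.87313 -0.40584]
  R  [+0.18717 +0.46107 +0.86740]
t = (+0.08299, +0.17226, +0.88206) m
tr R = 2.684996; θ = arccos((tr R − 1)/2) = 0.568893 rad = 32.595°
axis k = ((R−Rᵀ)₃₂, (R−Rᵀ)₁₃, (R−Rᵀ)₂₁) / (2 sinθ) = (+0.804628, -0.440985, -0.397626)
rvec = θ·k = (+0.457747, -0.250873, -0.226206)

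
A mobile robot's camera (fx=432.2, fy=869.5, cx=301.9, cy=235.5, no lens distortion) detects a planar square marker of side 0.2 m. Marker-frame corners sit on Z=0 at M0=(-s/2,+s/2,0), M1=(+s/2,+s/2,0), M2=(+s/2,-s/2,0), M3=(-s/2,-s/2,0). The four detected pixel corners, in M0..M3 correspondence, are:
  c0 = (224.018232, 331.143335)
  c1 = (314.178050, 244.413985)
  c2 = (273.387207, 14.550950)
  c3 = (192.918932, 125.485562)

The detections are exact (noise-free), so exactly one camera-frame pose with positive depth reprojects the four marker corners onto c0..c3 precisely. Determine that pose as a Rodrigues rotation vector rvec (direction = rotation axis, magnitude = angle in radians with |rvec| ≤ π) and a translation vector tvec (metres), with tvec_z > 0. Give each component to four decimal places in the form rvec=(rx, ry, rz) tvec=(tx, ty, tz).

Intrinsics K: fx=432.2, fy=869.5, cx=301.9, cy=235.5
Marker side s = 0.2 m; corners in marker frame (Z=0):
  M0 = (-0.1000, +0.1000, 0)
  M1 = (+0.1000, +0.1000, 0)
  M2 = (+0.1000, -0.1000, 0)
  M3 = (-0.1000, -0.1000, 0)
Detected image corners:
  c0 = (224.018232, 331.143335) px
  c1 = (314.178050, 244.413985) px
  c2 = (273.387207, 14.550950) px
  c3 = (192.918932, 125.485562) px
Planar DLT: solve 8×8 A·h = b for H (H[2,2]=1):
  H  [+254.38091 +107.69507 +247.70861]
  H  [-618.03735 +1034.53460 +179.22214]
  H  [-0.68297 -0.28024 +1.00000]
B = K⁻¹H; ‖b₁‖=1.370588, ‖b₂‖=1.370588; λ = 2/(‖b₁‖+‖b₂‖) = 0.729614, sign → tz>0 ⇒ λ=+0.729614
r₁ = λ·B[:,0] = (+0.77750,-0.38364,-0.49830); r₂ = λ·B[:,1] = (+0.32463,+0.92348,-0.20447)
r₃ = r₁×r₂ = (+0.53861,-0.00279,+0.84255); SVD([r₁ r₂ r₃]) → R = UVᵀ:
  R  [+0.77750 +0.32463 +0.53861]
  R  [-0.38364 +0.92348 -0.00279]
  R  [-0.49830 -0.20447 +0.84255]
t = (-0.09148, -0.04722, +0.72961) m
tr R = 2.543529; θ = arccos((tr R − 1)/2) = 0.689185 rad = 39.487°
axis k = ((R−Rᵀ)₃₂, (R−Rᵀ)₁₃, (R−Rᵀ)₂₁) / (2 sinθ) = (-0.158575, +0.815302, -0.556899)
rvec = θ·k = (-0.109288, +0.561894, -0.383806)

rvec=(-0.1093, 0.5619, -0.3838) tvec=(-0.0915, -0.0472, 0.7296)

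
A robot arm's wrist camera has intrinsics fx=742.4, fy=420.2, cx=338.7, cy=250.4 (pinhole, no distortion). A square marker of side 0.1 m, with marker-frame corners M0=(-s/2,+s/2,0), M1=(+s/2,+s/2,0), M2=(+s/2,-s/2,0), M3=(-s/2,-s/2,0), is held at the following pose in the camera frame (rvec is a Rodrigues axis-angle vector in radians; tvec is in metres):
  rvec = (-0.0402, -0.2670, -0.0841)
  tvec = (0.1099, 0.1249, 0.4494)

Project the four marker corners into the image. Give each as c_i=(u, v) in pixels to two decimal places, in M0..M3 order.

Intrinsics K: fx=742.4, fy=420.2, cx=338.7, cy=250.4
Marker side s = 0.1 m; corners in marker frame (Z=0):
  M0 = (-0.0500, +0.0500, 0)
  M1 = (+0.0500, +0.0500, 0)
  M2 = (+0.0500, -0.0500, 0)
  M3 = (-0.0500, -0.0500, 0)
rvec = (-0.0402, -0.2670, -0.0841), |rvec| = θ = 0.28280 rad = 16.203°
Rodrigues: sinθ=0.27905, 1−cosθ=0.03972; R = I + sinθ·[k]× + (1−cosθ)·[k]×²:
    [+0.96108 +0.08831 -0.26178]
    [-0.07765 +0.99568 +0.05082]
    [+0.26513 -0.02851 +0.96379]
t = (0.1099, 0.1249, 0.4494) m
M0: Pc = R·M0+t = (+0.06626, +0.17857, +0.43472); u = 742.4·(+0.06626)/0.43472 + 338.7 = 451.8602, v = 420.2·(+0.17857)/0.43472 + 250.4 = 423.0035
M1: Pc = R·M1+t = (+0.16237, +0.17080, +0.46123); u = 742.4·(+0.16237)/0.46123 + 338.7 = 600.0512, v = 420.2·(+0.17080)/0.46123 + 250.4 = 406.0071
M2: Pc = R·M2+t = (+0.15354, +0.07123, +0.46408); u = 742.4·(+0.15354)/0.46408 + 338.7 = 584.3176, v = 420.2·(+0.07123)/0.46408 + 250.4 = 314.8975
M3: Pc = R·M3+t = (+0.05743, +0.07900, +0.43757); u = 742.4·(+0.05743)/0.43757 + 338.7 = 436.1389, v = 420.2·(+0.07900)/0.43757 + 250.4 = 326.2626

c0=(451.86, 423.00) c1=(600.05, 406.01) c2=(584.32, 314.90) c3=(436.14, 326.26)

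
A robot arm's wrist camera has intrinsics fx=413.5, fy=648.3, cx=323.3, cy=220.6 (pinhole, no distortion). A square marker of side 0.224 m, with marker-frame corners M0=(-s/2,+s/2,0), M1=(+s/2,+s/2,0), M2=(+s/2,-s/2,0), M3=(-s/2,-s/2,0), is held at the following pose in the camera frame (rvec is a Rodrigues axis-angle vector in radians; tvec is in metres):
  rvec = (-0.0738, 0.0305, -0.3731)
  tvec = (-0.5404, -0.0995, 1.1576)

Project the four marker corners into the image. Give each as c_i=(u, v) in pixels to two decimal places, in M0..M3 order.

c0=(106.26, 246.18) c1=(180.73, 200.02) c2=(153.99, 84.53) c3=(80.71, 130.36)

Intrinsics K: fx=413.5, fy=648.3, cx=323.3, cy=220.6
Marker side s = 0.224 m; corners in marker frame (Z=0):
  M0 = (-0.1120, +0.1120, 0)
  M1 = (+0.1120, +0.1120, 0)
  M2 = (+0.1120, -0.1120, 0)
  M3 = (-0.1120, -0.1120, 0)
rvec = (-0.0738, 0.0305, -0.3731), |rvec| = θ = 0.38155 rad = 21.861°
Rodrigues: sinθ=0.37236, 1−cosθ=0.07191; R = I + sinθ·[k]× + (1−cosθ)·[k]×²:
    [+0.93078 +0.36300 +0.04337]
    [-0.36522 +0.92855 +0.06640]
    [-0.01616 -0.07764 +0.99685]
t = (-0.5404, -0.0995, 1.1576) m
M0: Pc = R·M0+t = (-0.60399, +0.04540, +1.15071); u = 413.5·(-0.60399)/1.15071 + 323.3 = 106.2606, v = 648.3·(+0.04540)/1.15071 + 220.6 = 246.1793
M1: Pc = R·M1+t = (-0.39550, -0.03641, +1.14709); u = 413.5·(-0.39550)/1.14709 + 323.3 = 180.7329, v = 648.3·(-0.03641)/1.14709 + 220.6 = 200.0235
M2: Pc = R·M2+t = (-0.47681, -0.24440, +1.16449); u = 413.5·(-0.47681)/1.16449 + 323.3 = 153.9888, v = 648.3·(-0.24440)/1.16449 + 220.6 = 84.5346
M3: Pc = R·M3+t = (-0.68530, -0.16259, +1.16811); u = 413.5·(-0.68530)/1.16811 + 323.3 = 80.7083, v = 648.3·(-0.16259)/1.16811 + 220.6 = 130.3612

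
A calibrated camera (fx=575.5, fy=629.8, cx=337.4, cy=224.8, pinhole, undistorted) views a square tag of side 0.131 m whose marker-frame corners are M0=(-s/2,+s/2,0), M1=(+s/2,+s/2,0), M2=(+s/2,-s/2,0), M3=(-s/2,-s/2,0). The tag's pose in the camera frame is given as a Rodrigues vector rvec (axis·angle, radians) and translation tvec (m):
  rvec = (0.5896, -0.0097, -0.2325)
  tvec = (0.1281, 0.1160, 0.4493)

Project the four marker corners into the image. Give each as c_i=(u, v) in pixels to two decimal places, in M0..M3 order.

Intrinsics K: fx=575.5, fy=629.8, cx=337.4, cy=224.8
Marker side s = 0.131 m; corners in marker frame (Z=0):
  M0 = (-0.0655, +0.0655, 0)
  M1 = (+0.0655, +0.0655, 0)
  M2 = (+0.0655, -0.0655, 0)
  M3 = (-0.0655, -0.0655, 0)
rvec = (0.5896, -0.0097, -0.2325), |rvec| = θ = 0.63386 rad = 36.318°
Rodrigues: sinθ=0.59226, 1−cosθ=0.19425; R = I + sinθ·[k]× + (1−cosθ)·[k]×²:
    [+0.97382 +0.21448 -0.07534]
    [-0.22001 +0.80579 -0.54981]
    [-0.05721 +0.55199 +0.83188]
t = (0.1281, 0.1160, 0.4493) m
M0: Pc = R·M0+t = (+0.07836, +0.18319, +0.48920); u = 575.5·(+0.07836)/0.48920 + 337.4 = 429.5865, v = 629.8·(+0.18319)/0.48920 + 224.8 = 460.6385
M1: Pc = R·M1+t = (+0.20593, +0.15437, +0.48171); u = 575.5·(+0.20593)/0.48171 + 337.4 = 583.4299, v = 629.8·(+0.15437)/0.48171 + 224.8 = 426.6268
M2: Pc = R·M2+t = (+0.17784, +0.04881, +0.40940); u = 575.5·(+0.17784)/0.40940 + 337.4 = 587.3902, v = 629.8·(+0.04881)/0.40940 + 224.8 = 299.8876
M3: Pc = R·M3+t = (+0.05027, +0.07763, +0.41689); u = 575.5·(+0.05027)/0.41689 + 337.4 = 406.7908, v = 629.8·(+0.07763)/0.41689 + 224.8 = 342.0774

c0=(429.59, 460.64) c1=(583.43, 426.63) c2=(587.39, 299.89) c3=(406.79, 342.08)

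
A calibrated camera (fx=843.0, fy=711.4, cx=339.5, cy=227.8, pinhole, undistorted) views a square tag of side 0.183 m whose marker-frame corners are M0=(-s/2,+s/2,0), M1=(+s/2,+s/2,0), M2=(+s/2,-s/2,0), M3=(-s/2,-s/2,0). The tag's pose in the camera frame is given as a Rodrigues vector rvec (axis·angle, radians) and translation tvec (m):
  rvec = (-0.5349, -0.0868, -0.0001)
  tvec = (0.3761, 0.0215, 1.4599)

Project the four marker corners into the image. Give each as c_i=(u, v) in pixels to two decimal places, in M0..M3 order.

c0=(511.62, 277.48) c1=(617.96, 279.01) c2=(598.51, 201.88) c3=(498.58, 199.66)

Intrinsics K: fx=843.0, fy=711.4, cx=339.5, cy=227.8
Marker side s = 0.183 m; corners in marker frame (Z=0):
  M0 = (-0.0915, +0.0915, 0)
  M1 = (+0.0915, +0.0915, 0)
  M2 = (+0.0915, -0.0915, 0)
  M3 = (-0.0915, -0.0915, 0)
rvec = (-0.5349, -0.0868, -0.0001), |rvec| = θ = 0.54190 rad = 31.048°
Rodrigues: sinθ=0.51576, 1−cosθ=0.14327; R = I + sinθ·[k]× + (1−cosθ)·[k]×²:
    [+0.99632 +0.02275 -0.08259]
    [+0.02256 +0.86041 +0.50911]
    [+0.08264 -0.50910 +0.85673]
t = (0.3761, 0.0215, 1.4599) m
M0: Pc = R·M0+t = (+0.28702, +0.09816, +1.40576); u = 843.0·(+0.28702)/1.40576 + 339.5 = 511.6180, v = 711.4·(+0.09816)/1.40576 + 227.8 = 277.4768
M1: Pc = R·M1+t = (+0.46935, +0.10229, +1.42088); u = 843.0·(+0.46935)/1.42088 + 339.5 = 617.9599, v = 711.4·(+0.10229)/1.42088 + 227.8 = 279.0148
M2: Pc = R·M2+t = (+0.46518, -0.05516, +1.51404); u = 843.0·(+0.46518)/1.51404 + 339.5 = 598.5074, v = 711.4·(-0.05516)/1.51404 + 227.8 = 201.8805
M3: Pc = R·M3+t = (+0.28285, -0.05929, +1.49892); u = 843.0·(+0.28285)/1.49892 + 339.5 = 498.5789, v = 711.4·(-0.05929)/1.49892 + 227.8 = 199.6599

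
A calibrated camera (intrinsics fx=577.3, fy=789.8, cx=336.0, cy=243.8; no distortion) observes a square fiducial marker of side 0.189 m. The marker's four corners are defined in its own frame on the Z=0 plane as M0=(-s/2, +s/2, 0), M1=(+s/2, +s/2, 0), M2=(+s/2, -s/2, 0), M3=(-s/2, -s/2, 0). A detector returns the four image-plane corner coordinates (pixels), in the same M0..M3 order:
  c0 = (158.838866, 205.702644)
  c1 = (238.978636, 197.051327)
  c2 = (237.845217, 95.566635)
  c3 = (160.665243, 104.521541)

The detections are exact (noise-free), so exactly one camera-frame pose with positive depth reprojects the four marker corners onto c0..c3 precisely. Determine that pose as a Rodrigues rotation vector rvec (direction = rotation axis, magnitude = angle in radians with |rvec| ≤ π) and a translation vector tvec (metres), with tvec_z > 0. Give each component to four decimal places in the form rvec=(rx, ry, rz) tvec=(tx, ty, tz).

rvec=(-0.2743, 0.0555, -0.0687) tvec=(-0.3246, -0.1628, 1.3673)

Intrinsics K: fx=577.3, fy=789.8, cx=336.0, cy=243.8
Marker side s = 0.189 m; corners in marker frame (Z=0):
  M0 = (-0.0945, +0.0945, 0)
  M1 = (+0.0945, +0.0945, 0)
  M2 = (+0.0945, -0.0945, 0)
  M3 = (-0.0945, -0.0945, 0)
Detected image corners:
  c0 = (158.838866, 205.702644) px
  c1 = (238.978636, 197.051327) px
  c2 = (237.845217, 95.566635) px
  c3 = (160.665243, 104.521541) px
Planar DLT: solve 8×8 A·h = b for H (H[2,2]=1):
  H  [+409.44086 -41.52182 +198.96201]
  H  [-51.58996 +506.12359 +149.77040]
  H  [-0.03316 -0.19923 +1.00000]
B = K⁻¹H; ‖b₁‖=0.731365, ‖b₂‖=0.731365; λ = 2/(‖b₁‖+‖b₂‖) = 1.367306, sign → tz>0 ⇒ λ=+1.367306
r₁ = λ·B[:,0] = (+0.99613,-0.07532,-0.04534); r₂ = λ·B[:,1] = (+0.06021,+0.96029,-0.27241)
r₃ = r₁×r₂ = (+0.06406,+0.26863,+0.96111); SVD([r₁ r₂ r₃]) → R = UVᵀ:
  R  [+0.99613 +0.06021 +0.06406]
  R  [-0.07532 +0.96029 +0.26863]
  R  [-0.04534 -0.27241 +0.96111]
t = (-0.32457, -0.16278, +1.36731) m
tr R = 2.917534; θ = arccos((tr R − 1)/2) = 0.288166 rad = 16.511°
axis k = ((R−Rᵀ)₃₂, (R−Rᵀ)₁₃, (R−Rᵀ)₂₁) / (2 sinθ) = (-0.951894, +0.192468, -0.238439)
rvec = θ·k = (-0.274303, +0.055463, -0.068710)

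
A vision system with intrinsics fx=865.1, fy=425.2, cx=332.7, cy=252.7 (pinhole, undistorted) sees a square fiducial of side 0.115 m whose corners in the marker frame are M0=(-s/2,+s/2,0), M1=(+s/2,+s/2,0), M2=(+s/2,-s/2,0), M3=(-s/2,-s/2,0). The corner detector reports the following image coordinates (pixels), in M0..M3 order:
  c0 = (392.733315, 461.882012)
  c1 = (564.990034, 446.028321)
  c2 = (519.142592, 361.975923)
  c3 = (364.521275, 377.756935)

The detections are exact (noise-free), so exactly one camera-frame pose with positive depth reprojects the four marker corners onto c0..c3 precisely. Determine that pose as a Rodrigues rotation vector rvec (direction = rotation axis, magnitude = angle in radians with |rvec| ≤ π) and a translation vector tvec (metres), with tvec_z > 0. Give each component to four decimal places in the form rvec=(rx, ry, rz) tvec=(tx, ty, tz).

rvec=(-0.5599, 0.1612, -0.1990) tvec=(0.0873, 0.2216, 0.5998)

Intrinsics K: fx=865.1, fy=425.2, cx=332.7, cy=252.7
Marker side s = 0.115 m; corners in marker frame (Z=0):
  M0 = (-0.0575, +0.0575, 0)
  M1 = (+0.0575, +0.0575, 0)
  M2 = (+0.0575, -0.0575, 0)
  M3 = (-0.0575, -0.0575, 0)
Detected image corners:
  c0 = (392.733315, 461.882012) px
  c1 = (564.990034, 446.028321) px
  c2 = (519.142592, 361.975923) px
  c3 = (364.521275, 377.756935) px
Planar DLT: solve 8×8 A·h = b for H (H[2,2]=1):
  H  [+1342.62549 -93.74656 +458.62545]
  H  [-204.28429 +359.84751 +409.80493]
  H  [-0.16207 -0.90156 +1.00000]
B = K⁻¹H; ‖b₁‖=1.667285, ‖b₂‖=1.667285; λ = 2/(‖b₁‖+‖b₂‖) = 0.599778, sign → tz>0 ⇒ λ=+0.599778
r₁ = λ·B[:,0] = (+0.96823,-0.23039,-0.09721); r₂ = λ·B[:,1] = (+0.14296,+0.82896,-0.54073)
r₃ = r₁×r₂ = (+0.20516,+0.50966,+0.83556); SVD([r₁ r₂ r₃]) → R = UVᵀ:
  R  [+0.96823 +0.14296 +0.20516]
  R  [-0.23039 +0.82896 +0.50966]
  R  [-0.09721 -0.54073 +0.83556]
t = (+0.08730, +0.22161, +0.59978) m
tr R = 2.632745; θ = arccos((tr R − 1)/2) = 0.615694 rad = 35.277°
axis k = ((R−Rᵀ)₃₂, (R−Rᵀ)₁₃, (R−Rᵀ)₂₁) / (2 sinθ) = (-0.909392, +0.261776, -0.323232)
rvec = θ·k = (-0.559908, +0.161174, -0.199012)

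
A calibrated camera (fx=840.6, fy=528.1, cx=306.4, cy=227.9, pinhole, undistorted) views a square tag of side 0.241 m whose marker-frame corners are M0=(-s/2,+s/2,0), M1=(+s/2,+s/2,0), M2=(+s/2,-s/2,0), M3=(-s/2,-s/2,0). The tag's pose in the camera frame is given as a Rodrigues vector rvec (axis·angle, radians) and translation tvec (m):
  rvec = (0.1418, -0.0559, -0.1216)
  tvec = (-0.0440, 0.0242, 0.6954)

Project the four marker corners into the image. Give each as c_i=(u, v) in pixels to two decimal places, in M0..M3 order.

c0=(128.87, 345.63) c1=(411.13, 321.67) c2=(381.82, 143.52) c3=(84.47, 165.72)

Intrinsics K: fx=840.6, fy=528.1, cx=306.4, cy=227.9
Marker side s = 0.241 m; corners in marker frame (Z=0):
  M0 = (-0.1205, +0.1205, 0)
  M1 = (+0.1205, +0.1205, 0)
  M2 = (+0.1205, -0.1205, 0)
  M3 = (-0.1205, -0.1205, 0)
rvec = (0.1418, -0.0559, -0.1216), |rvec| = θ = 0.19498 rad = 11.172°
Rodrigues: sinθ=0.19375, 1−cosθ=0.01895; R = I + sinθ·[k]× + (1−cosθ)·[k]×²:
    [+0.99107 +0.11688 -0.06414]
    [-0.12478 +0.98261 -0.13752]
    [+0.04695 +0.14429 +0.98842]
t = (-0.0440, 0.0242, 0.6954) m
M0: Pc = R·M0+t = (-0.14934, +0.15764, +0.70713); u = 840.6·(-0.14934)/0.70713 + 306.4 = 128.8718, v = 528.1·(+0.15764)/0.70713 + 227.9 = 345.6294
M1: Pc = R·M1+t = (+0.08951, +0.12757, +0.71844); u = 840.6·(+0.08951)/0.71844 + 306.4 = 411.1272, v = 528.1·(+0.12757)/0.71844 + 227.9 = 321.6702
M2: Pc = R·M2+t = (+0.06134, -0.10924, +0.68367); u = 840.6·(+0.06134)/0.68367 + 306.4 = 381.8202, v = 528.1·(-0.10924)/0.68367 + 227.9 = 143.5174
M3: Pc = R·M3+t = (-0.17751, -0.07917, +0.67236); u = 840.6·(-0.17751)/0.67236 + 306.4 = 84.4734, v = 528.1·(-0.07917)/0.67236 + 227.9 = 165.7176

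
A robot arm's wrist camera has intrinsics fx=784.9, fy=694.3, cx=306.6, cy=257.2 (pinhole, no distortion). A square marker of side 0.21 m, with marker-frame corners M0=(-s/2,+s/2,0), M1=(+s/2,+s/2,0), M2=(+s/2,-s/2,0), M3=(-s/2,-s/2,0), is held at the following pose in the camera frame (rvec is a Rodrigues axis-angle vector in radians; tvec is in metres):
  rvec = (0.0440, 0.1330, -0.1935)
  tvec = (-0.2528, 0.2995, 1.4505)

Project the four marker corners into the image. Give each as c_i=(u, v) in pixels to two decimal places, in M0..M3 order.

c0=(127.76, 456.91) c1=(235.58, 441.75) c2=(212.88, 342.83) c3=(105.02, 359.99)

Intrinsics K: fx=784.9, fy=694.3, cx=306.6, cy=257.2
Marker side s = 0.21 m; corners in marker frame (Z=0):
  M0 = (-0.1050, +0.1050, 0)
  M1 = (+0.1050, +0.1050, 0)
  M2 = (+0.1050, -0.1050, 0)
  M3 = (-0.1050, -0.1050, 0)
rvec = (0.0440, 0.1330, -0.1935), |rvec| = θ = 0.23889 rad = 13.687°
Rodrigues: sinθ=0.23662, 1−cosθ=0.02840; R = I + sinθ·[k]× + (1−cosθ)·[k]×²:
    [+0.97257 +0.19458 +0.12750]
    [-0.18875 +0.98040 -0.05639]
    [-0.13598 +0.03078 +0.99023]
t = (-0.2528, 0.2995, 1.4505) m
M0: Pc = R·M0+t = (-0.33449, +0.42226, +1.46801); u = 784.9·(-0.33449)/1.46801 + 306.6 = 127.7590, v = 694.3·(+0.42226)/1.46801 + 257.2 = 456.9101
M1: Pc = R·M1+t = (-0.13025, +0.38262, +1.43945); u = 784.9·(-0.13025)/1.43945 + 306.6 = 235.5777, v = 694.3·(+0.38262)/1.43945 + 257.2 = 441.7529
M2: Pc = R·M2+t = (-0.17111, +0.17674, +1.43299); u = 784.9·(-0.17111)/1.43299 + 306.6 = 212.8763, v = 694.3·(+0.17674)/1.43299 + 257.2 = 342.8318
M3: Pc = R·M3+t = (-0.37535, +0.21638, +1.46155); u = 784.9·(-0.37535)/1.46155 + 306.6 = 105.0243, v = 694.3·(+0.21638)/1.46155 + 257.2 = 359.9886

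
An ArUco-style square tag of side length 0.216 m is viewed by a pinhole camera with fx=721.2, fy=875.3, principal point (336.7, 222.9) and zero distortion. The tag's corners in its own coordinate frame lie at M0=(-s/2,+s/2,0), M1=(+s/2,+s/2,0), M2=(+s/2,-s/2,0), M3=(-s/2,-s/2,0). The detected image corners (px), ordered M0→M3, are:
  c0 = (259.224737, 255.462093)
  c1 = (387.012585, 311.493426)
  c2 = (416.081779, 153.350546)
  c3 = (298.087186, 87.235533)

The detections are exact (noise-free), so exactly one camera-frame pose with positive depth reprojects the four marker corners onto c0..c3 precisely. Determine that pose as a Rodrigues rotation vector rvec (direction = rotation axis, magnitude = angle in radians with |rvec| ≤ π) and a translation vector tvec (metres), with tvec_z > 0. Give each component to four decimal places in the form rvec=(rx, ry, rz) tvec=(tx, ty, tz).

rvec=(-0.2254, -0.4736, 0.3036) tvec=(0.0096, -0.0270, 1.0718)

Intrinsics K: fx=721.2, fy=875.3, cx=336.7, cy=222.9
Marker side s = 0.216 m; corners in marker frame (Z=0):
  M0 = (-0.1080, +0.1080, 0)
  M1 = (+0.1080, +0.1080, 0)
  M2 = (+0.1080, -0.1080, 0)
  M3 = (-0.1080, -0.1080, 0)
Detected image corners:
  c0 = (259.224737, 255.462093) px
  c1 = (387.012585, 311.493426) px
  c2 = (416.081779, 153.350546) px
  c3 = (298.087186, 87.235533) px
Planar DLT: solve 8×8 A·h = b for H (H[2,2]=1):
  H  [+699.03083 -245.65093 +343.13428]
  H  [+361.01203 +701.48157 +200.83825]
  H  [+0.38439 -0.26269 +1.00000]
B = K⁻¹H; ‖b₁‖=0.933001, ‖b₂‖=0.933001; λ = 2/(‖b₁‖+‖b₂‖) = 1.071810, sign → tz>0 ⇒ λ=+1.071810
r₁ = λ·B[:,0] = (+0.84652,+0.33714,+0.41200); r₂ = λ·B[:,1] = (-0.23362,+0.93067,-0.28156)
r₃ = r₁×r₂ = (-0.47836,+0.14209,+0.86659); SVD([r₁ r₂ r₃]) → R = UVᵀ:
  R  [+0.84652 -0.23362 -0.47836]
  R  [+0.33714 +0.93067 +0.14209]
  R  [+0.41200 -0.28156 +0.86659]
t = (+0.00956, -0.02701, +1.07181) m
tr R = 2.643779; θ = arccos((tr R − 1)/2) = 0.606077 rad = 34.726°
axis k = ((R−Rᵀ)₃₂, (R−Rᵀ)₁₃, (R−Rᵀ)₂₁) / (2 sinθ) = (-0.371853, -0.781499, +0.500984)
rvec = θ·k = (-0.225371, -0.473648, +0.303635)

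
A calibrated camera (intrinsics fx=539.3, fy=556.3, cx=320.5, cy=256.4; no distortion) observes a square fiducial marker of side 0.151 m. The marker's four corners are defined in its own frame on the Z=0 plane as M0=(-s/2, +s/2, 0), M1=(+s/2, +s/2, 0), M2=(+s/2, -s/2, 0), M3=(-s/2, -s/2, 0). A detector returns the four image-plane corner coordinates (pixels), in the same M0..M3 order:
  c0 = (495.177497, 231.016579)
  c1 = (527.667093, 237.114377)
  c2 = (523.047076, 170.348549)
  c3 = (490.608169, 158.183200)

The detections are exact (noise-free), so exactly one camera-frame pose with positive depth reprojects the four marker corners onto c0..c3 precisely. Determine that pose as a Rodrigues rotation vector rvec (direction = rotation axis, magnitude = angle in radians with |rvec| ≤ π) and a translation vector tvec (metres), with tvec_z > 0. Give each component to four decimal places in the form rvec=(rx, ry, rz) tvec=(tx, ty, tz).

Intrinsics K: fx=539.3, fy=556.3, cx=320.5, cy=256.4
Marker side s = 0.151 m; corners in marker frame (Z=0):
  M0 = (-0.0755, +0.0755, 0)
  M1 = (+0.0755, +0.0755, 0)
  M2 = (+0.0755, -0.0755, 0)
  M3 = (-0.0755, -0.0755, 0)
Detected image corners:
  c0 = (495.177497, 231.016579) px
  c1 = (527.667093, 237.114377) px
  c2 = (523.047076, 170.348549) px
  c3 = (490.608169, 158.183200) px
Planar DLT: solve 8×8 A·h = b for H (H[2,2]=1):
  H  [+514.31950 -17.19236 +509.82925]
  H  [+177.70974 +442.72548 +199.12185]
  H  [+0.58792 -0.09355 +1.00000]
B = K⁻¹H; ‖b₁‖=0.844489, ‖b₂‖=0.844489; λ = 2/(‖b₁‖+‖b₂‖) = 1.184148, sign → tz>0 ⇒ λ=+1.184148
r₁ = λ·B[:,0] = (+0.71556,+0.05740,+0.69619); r₂ = λ·B[:,1] = (+0.02808,+0.99345,-0.11078)
r₃ = r₁×r₂ = (-0.69798,+0.09882,+0.70926); SVD([r₁ r₂ r₃]) → R = UVᵀ:
  R  [+0.71556 +0.02808 -0.69798]
  R  [+0.05740 +0.99345 +0.09882]
  R  [+0.69619 -0.11078 +0.70926]
t = (+0.41571, -0.12192, +1.18415) m
tr R = 2.418273; θ = arccos((tr R − 1)/2) = 0.782523 rad = 44.835°
axis k = ((R−Rᵀ)₃₂, (R−Rᵀ)₁₃, (R−Rᵀ)₂₁) / (2 sinθ) = (-0.148633, -0.988674, +0.020791)
rvec = θ·k = (-0.116309, -0.773660, +0.016269)

rvec=(-0.1163, -0.7737, 0.0163) tvec=(0.4157, -0.1219, 1.1841)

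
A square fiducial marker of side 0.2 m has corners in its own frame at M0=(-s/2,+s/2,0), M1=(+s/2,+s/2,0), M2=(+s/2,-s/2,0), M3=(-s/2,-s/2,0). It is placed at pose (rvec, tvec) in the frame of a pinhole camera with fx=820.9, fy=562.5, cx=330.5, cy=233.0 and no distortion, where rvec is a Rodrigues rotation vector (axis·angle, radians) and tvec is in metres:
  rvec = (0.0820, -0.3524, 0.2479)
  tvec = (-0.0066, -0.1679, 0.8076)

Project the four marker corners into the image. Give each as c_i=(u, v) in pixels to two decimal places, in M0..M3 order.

Intrinsics K: fx=820.9, fy=562.5, cx=330.5, cy=233.0
Marker side s = 0.2 m; corners in marker frame (Z=0):
  M0 = (-0.1000, +0.1000, 0)
  M1 = (+0.1000, +0.1000, 0)
  M2 = (+0.1000, -0.1000, 0)
  M3 = (-0.1000, -0.1000, 0)
rvec = (0.0820, -0.3524, 0.2479), |rvec| = θ = 0.43859 rad = 25.130°
Rodrigues: sinθ=0.42467, 1−cosθ=0.09465; R = I + sinθ·[k]× + (1−cosθ)·[k]×²:
    [+0.90866 -0.25425 -0.33121]
    [+0.22581 +0.96645 -0.12238]
    [+0.35121 +0.03641 +0.93559]
t = (-0.0066, -0.1679, 0.8076) m
M0: Pc = R·M0+t = (-0.12289, -0.09384, +0.77612); u = 820.9·(-0.12289)/0.77612 + 330.5 = 200.5191, v = 562.5·(-0.09384)/0.77612 + 233.0 = 164.9918
M1: Pc = R·M1+t = (+0.05884, -0.04867, +0.84636); u = 820.9·(+0.05884)/0.84636 + 330.5 = 387.5710, v = 562.5·(-0.04867)/0.84636 + 233.0 = 200.6511
M2: Pc = R·M2+t = (+0.10969, -0.24196, +0.83908); u = 820.9·(+0.10969)/0.83908 + 330.5 = 437.8139, v = 562.5·(-0.24196)/0.83908 + 233.0 = 70.7926
M3: Pc = R·M3+t = (-0.07204, -0.28713, +0.76884); u = 820.9·(-0.07204)/0.76884 + 330.5 = 253.5805, v = 562.5·(-0.28713)/0.76884 + 233.0 = 22.9315

c0=(200.52, 164.99) c1=(387.57, 200.65) c2=(437.81, 70.79) c3=(253.58, 22.93)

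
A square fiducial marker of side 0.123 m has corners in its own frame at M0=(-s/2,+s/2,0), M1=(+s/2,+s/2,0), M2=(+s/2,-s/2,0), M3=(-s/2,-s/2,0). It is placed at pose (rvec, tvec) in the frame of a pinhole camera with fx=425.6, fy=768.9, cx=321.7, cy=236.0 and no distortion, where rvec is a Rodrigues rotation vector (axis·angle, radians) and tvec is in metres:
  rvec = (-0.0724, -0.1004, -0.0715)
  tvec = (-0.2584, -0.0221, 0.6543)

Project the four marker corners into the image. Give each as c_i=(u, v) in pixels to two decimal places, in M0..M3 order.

Intrinsics K: fx=425.6, fy=768.9, cx=321.7, cy=236.0
Marker side s = 0.123 m; corners in marker frame (Z=0):
  M0 = (-0.0615, +0.0615, 0)
  M1 = (+0.0615, +0.0615, 0)
  M2 = (+0.0615, -0.0615, 0)
  M3 = (-0.0615, -0.0615, 0)
rvec = (-0.0724, -0.1004, -0.0715), |rvec| = θ = 0.14295 rad = 8.190°
Rodrigues: sinθ=0.14246, 1−cosθ=0.01020; R = I + sinθ·[k]× + (1−cosθ)·[k]×²:
    [+0.99242 +0.07489 -0.09747]
    [-0.06763 +0.99483 +0.07574]
    [+0.10264 -0.06857 +0.99235]
t = (-0.2584, -0.0221, 0.6543) m
M0: Pc = R·M0+t = (-0.31483, +0.04324, +0.64377); u = 425.6·(-0.31483)/0.64377 + 321.7 = 113.5654, v = 768.9·(+0.04324)/0.64377 + 236.0 = 287.6461
M1: Pc = R·M1+t = (-0.19276, +0.03492, +0.65640); u = 425.6·(-0.19276)/0.65640 + 321.7 = 196.7158, v = 768.9·(+0.03492)/0.65640 + 236.0 = 276.9087
M2: Pc = R·M2+t = (-0.20197, -0.08744, +0.66483); u = 425.6·(-0.20197)/0.66483 + 321.7 = 192.4049, v = 768.9·(-0.08744)/0.66483 + 236.0 = 134.8709
M3: Pc = R·M3+t = (-0.32404, -0.07912, +0.65220); u = 425.6·(-0.32404)/0.65220 + 321.7 = 110.2464, v = 768.9·(-0.07912)/0.65220 + 236.0 = 142.7199

c0=(113.57, 287.65) c1=(196.72, 276.91) c2=(192.40, 134.87) c3=(110.25, 142.72)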